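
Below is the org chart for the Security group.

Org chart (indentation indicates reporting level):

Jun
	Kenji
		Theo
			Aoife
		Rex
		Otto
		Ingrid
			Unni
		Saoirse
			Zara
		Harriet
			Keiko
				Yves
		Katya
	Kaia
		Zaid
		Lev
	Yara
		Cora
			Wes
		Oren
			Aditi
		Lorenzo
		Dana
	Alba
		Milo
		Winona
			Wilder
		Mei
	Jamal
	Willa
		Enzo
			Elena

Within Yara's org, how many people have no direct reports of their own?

4

The people in Yara's organization with no one reporting to them are Dana, Lorenzo, Aditi, Wes. That is 4.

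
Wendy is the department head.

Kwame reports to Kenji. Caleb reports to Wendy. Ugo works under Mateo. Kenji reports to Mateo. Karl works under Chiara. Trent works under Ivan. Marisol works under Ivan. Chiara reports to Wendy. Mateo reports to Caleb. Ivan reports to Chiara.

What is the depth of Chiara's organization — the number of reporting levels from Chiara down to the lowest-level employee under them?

2

The longest chain under Chiara runs Chiara → Ivan → Marisol, which is 2 levels below Chiara.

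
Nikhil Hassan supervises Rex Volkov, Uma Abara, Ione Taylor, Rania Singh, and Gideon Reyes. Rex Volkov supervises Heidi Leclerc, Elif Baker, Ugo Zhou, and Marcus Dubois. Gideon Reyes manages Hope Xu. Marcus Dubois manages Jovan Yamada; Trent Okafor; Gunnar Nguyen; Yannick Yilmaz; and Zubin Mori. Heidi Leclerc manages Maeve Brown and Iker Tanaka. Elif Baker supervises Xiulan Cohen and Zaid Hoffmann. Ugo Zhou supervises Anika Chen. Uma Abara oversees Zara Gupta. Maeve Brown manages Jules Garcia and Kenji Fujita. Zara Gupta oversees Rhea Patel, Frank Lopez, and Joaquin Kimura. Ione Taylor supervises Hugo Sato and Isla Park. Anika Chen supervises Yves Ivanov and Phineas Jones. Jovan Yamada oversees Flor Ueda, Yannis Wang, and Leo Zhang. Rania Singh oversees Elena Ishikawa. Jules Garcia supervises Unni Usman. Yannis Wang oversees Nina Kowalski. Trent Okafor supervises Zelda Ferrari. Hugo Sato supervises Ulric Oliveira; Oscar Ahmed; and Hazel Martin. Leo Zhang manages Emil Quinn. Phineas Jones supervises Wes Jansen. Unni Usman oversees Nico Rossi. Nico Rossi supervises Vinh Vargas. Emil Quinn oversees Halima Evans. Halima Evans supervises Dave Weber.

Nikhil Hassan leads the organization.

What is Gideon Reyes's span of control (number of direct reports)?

1

Gideon Reyes directly manages Hope Xu. That is 1 direct report.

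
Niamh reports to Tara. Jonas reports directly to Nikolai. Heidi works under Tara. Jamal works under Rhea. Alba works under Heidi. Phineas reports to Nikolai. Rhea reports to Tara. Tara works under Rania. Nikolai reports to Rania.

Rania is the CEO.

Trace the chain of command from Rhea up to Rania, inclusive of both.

Rhea -> Tara -> Rania

Rhea reports to Tara. Tara reports to Rania. Rania is at the top.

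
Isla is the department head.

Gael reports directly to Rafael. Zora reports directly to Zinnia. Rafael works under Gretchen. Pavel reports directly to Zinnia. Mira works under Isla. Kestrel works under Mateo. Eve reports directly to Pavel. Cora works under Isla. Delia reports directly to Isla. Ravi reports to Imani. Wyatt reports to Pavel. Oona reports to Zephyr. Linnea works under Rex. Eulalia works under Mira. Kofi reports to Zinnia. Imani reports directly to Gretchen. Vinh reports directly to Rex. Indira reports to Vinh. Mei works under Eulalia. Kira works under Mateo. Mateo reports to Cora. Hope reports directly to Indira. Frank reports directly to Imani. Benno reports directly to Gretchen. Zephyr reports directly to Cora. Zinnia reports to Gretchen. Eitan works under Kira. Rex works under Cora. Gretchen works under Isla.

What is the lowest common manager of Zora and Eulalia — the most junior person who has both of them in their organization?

Isla

Zora's chain of managers is Zinnia, Gretchen, Isla. Eulalia's chain of managers is Mira, Isla. The first manager that appears in both chains is Isla.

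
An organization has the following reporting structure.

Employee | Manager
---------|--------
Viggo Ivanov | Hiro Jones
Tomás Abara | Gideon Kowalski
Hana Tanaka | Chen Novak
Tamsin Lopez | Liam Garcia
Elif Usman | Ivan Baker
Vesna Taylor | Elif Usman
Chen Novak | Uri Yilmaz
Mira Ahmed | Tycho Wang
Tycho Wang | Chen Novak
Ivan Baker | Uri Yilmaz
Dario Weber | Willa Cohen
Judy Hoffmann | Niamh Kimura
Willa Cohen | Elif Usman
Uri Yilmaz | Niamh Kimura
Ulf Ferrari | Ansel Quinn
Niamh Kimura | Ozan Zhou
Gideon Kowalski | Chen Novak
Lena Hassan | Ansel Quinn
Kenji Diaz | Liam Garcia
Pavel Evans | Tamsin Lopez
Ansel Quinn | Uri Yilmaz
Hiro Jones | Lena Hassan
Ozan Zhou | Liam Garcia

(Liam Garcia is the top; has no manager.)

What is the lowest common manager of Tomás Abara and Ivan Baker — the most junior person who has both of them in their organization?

Tomás Abara's chain of managers is Gideon Kowalski, Chen Novak, Uri Yilmaz, Niamh Kimura, Ozan Zhou, Liam Garcia. Ivan Baker's chain of managers is Uri Yilmaz, Niamh Kimura, Ozan Zhou, Liam Garcia. The first manager that appears in both chains is Uri Yilmaz.

Uri Yilmaz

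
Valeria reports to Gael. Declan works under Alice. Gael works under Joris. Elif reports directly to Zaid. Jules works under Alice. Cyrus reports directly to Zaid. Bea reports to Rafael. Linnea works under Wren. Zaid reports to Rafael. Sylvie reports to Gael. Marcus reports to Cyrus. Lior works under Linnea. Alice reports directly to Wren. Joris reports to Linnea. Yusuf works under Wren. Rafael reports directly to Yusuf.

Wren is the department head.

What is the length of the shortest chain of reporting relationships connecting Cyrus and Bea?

3

Cyrus is 2 levels below Rafael, and Bea is 1 level below Rafael (their lowest common manager). The shortest path runs up from Cyrus to Rafael and back down to Bea: 2 + 1 = 3 links.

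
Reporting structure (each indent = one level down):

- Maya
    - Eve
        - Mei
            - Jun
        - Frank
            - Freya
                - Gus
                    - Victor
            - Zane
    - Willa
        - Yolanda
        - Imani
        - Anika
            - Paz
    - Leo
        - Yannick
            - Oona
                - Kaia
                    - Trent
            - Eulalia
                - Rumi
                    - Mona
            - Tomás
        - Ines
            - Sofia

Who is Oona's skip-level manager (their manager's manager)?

Leo

Oona reports to Yannick, and Yannick reports to Leo. So Oona's skip-level manager is Leo.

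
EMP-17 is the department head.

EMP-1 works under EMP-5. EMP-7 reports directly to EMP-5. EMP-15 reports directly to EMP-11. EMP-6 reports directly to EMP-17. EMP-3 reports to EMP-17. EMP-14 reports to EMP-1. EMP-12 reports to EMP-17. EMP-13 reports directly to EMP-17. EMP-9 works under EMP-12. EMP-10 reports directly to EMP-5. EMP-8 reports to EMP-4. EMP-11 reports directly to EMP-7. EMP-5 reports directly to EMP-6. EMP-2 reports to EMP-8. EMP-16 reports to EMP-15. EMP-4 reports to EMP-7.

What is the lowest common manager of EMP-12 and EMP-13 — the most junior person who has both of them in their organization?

EMP-12's chain of managers is EMP-17. EMP-13's chain of managers is EMP-17. The first manager that appears in both chains is EMP-17.

EMP-17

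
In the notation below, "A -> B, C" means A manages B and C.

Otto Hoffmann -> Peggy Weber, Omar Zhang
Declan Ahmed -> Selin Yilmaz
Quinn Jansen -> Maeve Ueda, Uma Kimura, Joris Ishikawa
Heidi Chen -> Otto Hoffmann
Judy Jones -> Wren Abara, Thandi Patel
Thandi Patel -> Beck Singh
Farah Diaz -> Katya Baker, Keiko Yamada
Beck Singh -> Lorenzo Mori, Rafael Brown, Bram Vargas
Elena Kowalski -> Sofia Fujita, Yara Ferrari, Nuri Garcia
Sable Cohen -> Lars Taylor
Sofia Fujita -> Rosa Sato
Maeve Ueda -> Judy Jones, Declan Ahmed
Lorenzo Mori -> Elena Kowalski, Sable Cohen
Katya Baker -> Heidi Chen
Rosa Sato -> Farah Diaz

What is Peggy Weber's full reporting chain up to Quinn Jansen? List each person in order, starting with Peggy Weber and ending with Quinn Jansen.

Peggy Weber -> Otto Hoffmann -> Heidi Chen -> Katya Baker -> Farah Diaz -> Rosa Sato -> Sofia Fujita -> Elena Kowalski -> Lorenzo Mori -> Beck Singh -> Thandi Patel -> Judy Jones -> Maeve Ueda -> Quinn Jansen

Peggy Weber reports to Otto Hoffmann. Otto Hoffmann reports to Heidi Chen. Heidi Chen reports to Katya Baker. Katya Baker reports to Farah Diaz. Farah Diaz reports to Rosa Sato. Rosa Sato reports to Sofia Fujita. Sofia Fujita reports to Elena Kowalski. Elena Kowalski reports to Lorenzo Mori. Lorenzo Mori reports to Beck Singh. Beck Singh reports to Thandi Patel. Thandi Patel reports to Judy Jones. Judy Jones reports to Maeve Ueda. Maeve Ueda reports to Quinn Jansen. Quinn Jansen is at the top.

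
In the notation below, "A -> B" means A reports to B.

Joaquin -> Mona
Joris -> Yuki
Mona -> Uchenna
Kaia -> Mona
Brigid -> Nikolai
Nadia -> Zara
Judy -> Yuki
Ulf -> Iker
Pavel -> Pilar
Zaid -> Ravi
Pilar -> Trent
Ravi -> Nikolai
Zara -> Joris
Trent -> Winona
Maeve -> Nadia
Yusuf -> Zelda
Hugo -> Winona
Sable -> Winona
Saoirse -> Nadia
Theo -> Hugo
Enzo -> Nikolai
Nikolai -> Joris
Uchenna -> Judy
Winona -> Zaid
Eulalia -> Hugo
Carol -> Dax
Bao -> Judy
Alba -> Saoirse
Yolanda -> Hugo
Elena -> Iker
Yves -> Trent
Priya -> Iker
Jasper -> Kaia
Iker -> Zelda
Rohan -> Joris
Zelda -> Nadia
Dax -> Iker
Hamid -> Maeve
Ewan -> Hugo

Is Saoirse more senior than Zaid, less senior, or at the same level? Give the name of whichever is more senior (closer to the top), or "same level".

same level

Both Saoirse and Zaid are 4 levels below Yuki.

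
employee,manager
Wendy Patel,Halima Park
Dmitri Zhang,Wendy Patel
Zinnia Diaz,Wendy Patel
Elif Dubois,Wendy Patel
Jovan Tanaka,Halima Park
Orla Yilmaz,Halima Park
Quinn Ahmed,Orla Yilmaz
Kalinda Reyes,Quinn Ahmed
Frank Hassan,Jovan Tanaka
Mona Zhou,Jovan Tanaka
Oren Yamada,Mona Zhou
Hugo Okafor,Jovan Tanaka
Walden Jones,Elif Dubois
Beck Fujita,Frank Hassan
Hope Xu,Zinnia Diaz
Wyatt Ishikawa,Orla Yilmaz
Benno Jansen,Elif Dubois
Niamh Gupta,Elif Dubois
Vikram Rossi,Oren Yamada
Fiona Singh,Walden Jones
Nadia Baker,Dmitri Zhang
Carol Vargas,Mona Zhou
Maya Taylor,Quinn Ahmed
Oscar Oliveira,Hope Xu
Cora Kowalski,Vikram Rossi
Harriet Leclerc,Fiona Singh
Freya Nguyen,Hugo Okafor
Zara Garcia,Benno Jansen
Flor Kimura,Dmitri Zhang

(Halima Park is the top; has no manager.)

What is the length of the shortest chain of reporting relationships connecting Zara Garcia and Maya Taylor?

7

Zara Garcia is 4 levels below Halima Park, and Maya Taylor is 3 levels below Halima Park (their lowest common manager). The shortest path runs up from Zara Garcia to Halima Park and back down to Maya Taylor: 4 + 3 = 7 links.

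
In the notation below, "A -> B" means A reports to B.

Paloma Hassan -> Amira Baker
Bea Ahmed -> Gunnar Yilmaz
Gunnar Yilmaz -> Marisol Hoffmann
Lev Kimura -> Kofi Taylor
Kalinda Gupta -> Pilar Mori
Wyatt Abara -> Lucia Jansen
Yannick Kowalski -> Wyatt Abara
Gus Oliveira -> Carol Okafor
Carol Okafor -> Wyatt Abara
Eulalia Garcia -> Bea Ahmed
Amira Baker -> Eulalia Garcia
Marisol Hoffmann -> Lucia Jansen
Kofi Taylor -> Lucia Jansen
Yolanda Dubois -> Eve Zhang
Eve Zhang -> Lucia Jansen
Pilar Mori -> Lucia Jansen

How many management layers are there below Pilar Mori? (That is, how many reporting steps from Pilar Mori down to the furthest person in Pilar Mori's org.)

The longest chain under Pilar Mori runs Pilar Mori → Kalinda Gupta, which is 1 level below Pilar Mori.

1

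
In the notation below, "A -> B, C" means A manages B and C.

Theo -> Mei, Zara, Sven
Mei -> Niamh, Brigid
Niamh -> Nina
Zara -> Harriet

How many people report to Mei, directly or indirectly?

3

Mei directly manages Niamh, Brigid. Under Niamh: Nina (1). Brigid has no reports. So Mei's organization is 2 direct reports plus everyone under them: 2 + 1 = 3.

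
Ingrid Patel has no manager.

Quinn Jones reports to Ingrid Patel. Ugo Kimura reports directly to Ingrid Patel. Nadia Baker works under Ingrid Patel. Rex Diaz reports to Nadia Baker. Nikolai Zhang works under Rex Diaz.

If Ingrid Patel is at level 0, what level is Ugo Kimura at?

Chain from Ugo Kimura up to Ingrid Patel: Ugo Kimura → Ingrid Patel. That is 1 step up, so Ugo Kimura is 1 level below Ingrid Patel.

1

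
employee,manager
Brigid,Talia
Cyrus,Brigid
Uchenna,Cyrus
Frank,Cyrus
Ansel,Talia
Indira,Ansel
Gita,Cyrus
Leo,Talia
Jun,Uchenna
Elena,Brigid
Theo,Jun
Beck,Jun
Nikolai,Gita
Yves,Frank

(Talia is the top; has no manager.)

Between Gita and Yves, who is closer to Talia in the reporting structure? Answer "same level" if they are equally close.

Gita

Gita is 3 levels below Talia; Yves is 4. Gita is higher.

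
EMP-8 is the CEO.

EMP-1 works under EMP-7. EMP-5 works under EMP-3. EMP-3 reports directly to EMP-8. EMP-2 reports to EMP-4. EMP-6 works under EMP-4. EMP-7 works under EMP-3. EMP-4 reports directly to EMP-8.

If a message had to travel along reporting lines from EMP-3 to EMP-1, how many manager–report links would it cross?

2

EMP-1 is in EMP-3's organization: the chain from EMP-1 up to EMP-3 is EMP-1 → EMP-7 → EMP-3, which is 2 links.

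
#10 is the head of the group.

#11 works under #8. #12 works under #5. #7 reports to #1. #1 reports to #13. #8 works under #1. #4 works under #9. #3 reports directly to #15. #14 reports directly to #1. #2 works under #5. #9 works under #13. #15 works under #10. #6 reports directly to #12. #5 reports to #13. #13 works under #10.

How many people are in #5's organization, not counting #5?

3

#5 directly manages #12, #2. Under #12: #6 (1). #2 has no reports. So #5's organization is 2 direct reports plus everyone under them: 2 + 1 = 3.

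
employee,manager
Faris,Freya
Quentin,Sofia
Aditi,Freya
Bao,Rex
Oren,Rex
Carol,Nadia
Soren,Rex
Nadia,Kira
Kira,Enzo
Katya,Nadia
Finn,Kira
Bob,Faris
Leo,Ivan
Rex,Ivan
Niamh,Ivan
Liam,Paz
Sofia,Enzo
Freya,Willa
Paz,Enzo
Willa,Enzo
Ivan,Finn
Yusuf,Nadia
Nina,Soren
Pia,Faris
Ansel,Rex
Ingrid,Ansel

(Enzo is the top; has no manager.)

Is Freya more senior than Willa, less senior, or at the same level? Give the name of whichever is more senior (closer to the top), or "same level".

Willa

Freya is 2 levels below Enzo; Willa is 1. Willa is higher.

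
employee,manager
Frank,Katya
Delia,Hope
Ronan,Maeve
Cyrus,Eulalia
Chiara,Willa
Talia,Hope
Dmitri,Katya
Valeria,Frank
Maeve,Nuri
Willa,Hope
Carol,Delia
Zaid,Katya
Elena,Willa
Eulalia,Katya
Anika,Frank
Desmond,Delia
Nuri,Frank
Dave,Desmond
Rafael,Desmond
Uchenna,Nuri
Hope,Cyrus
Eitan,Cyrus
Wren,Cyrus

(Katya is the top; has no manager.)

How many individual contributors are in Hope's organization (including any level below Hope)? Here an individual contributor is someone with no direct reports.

The people in Hope's organization with no one reporting to them are Talia, Elena, Chiara, Dave, Rafael, Carol. That is 6.

6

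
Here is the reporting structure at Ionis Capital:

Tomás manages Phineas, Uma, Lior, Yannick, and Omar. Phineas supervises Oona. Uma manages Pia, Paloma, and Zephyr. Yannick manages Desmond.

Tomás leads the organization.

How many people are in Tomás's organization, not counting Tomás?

10

Tomás directly manages Phineas, Uma, Lior, Yannick, Omar. Under Phineas: Oona (1). Under Uma: Zephyr, Paloma, Pia (3). Lior has no reports. Under Yannick: Desmond (1). Omar has no reports. So Tomás's organization is 5 direct reports plus everyone under them: 2 + 4 + 1 + 2 + 1 = 10.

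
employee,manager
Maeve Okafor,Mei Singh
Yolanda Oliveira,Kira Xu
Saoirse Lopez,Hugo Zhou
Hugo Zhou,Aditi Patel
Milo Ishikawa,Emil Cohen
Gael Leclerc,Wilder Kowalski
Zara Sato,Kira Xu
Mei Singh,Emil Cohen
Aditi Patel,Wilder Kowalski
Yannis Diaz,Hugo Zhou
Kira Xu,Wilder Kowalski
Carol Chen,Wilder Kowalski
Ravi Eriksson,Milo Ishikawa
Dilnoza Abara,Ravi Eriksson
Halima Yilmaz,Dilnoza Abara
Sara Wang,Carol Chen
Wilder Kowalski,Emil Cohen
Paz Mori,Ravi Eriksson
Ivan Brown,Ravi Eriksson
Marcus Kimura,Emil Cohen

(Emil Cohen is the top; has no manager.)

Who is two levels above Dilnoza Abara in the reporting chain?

Milo Ishikawa

Dilnoza Abara reports to Ravi Eriksson, and Ravi Eriksson reports to Milo Ishikawa. So Dilnoza Abara's skip-level manager is Milo Ishikawa.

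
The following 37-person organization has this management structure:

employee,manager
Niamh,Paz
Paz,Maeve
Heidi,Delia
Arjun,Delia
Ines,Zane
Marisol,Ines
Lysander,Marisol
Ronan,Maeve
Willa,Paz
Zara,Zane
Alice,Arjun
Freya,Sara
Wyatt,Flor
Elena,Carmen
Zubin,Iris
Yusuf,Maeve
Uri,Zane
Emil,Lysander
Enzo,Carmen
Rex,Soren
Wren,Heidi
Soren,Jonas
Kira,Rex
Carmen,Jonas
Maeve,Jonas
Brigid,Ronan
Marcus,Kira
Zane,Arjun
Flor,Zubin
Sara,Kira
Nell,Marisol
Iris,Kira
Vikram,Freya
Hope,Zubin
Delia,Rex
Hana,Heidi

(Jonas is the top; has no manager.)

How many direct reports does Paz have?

Paz directly manages Willa, Niamh. That is 2 direct reports.

2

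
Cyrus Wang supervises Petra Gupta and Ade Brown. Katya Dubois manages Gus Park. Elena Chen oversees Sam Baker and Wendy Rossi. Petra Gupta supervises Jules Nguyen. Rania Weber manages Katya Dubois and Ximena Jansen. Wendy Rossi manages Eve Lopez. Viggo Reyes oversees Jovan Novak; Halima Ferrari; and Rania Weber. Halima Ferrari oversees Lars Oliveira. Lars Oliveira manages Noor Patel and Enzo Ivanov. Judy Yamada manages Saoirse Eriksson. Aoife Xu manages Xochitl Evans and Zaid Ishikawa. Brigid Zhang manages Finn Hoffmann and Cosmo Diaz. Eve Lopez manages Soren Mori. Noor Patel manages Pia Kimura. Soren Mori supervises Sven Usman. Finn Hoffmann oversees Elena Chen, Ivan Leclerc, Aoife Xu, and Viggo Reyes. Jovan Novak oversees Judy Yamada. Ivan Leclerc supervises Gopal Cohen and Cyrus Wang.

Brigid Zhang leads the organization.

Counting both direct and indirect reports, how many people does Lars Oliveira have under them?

Lars Oliveira directly manages Noor Patel, Enzo Ivanov. Under Noor Patel: Pia Kimura (1). Enzo Ivanov has no reports. So Lars Oliveira's organization is 2 direct reports plus everyone under them: 2 + 1 = 3.

3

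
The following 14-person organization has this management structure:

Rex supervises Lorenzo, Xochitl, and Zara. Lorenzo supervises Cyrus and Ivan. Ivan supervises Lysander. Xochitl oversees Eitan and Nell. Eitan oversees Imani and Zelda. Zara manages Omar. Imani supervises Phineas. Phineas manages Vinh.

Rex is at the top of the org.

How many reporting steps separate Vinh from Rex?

Chain from Vinh up to Rex: Vinh → Phineas → Imani → Eitan → Xochitl → Rex. That is 5 steps up, so Vinh is 5 levels below Rex.

5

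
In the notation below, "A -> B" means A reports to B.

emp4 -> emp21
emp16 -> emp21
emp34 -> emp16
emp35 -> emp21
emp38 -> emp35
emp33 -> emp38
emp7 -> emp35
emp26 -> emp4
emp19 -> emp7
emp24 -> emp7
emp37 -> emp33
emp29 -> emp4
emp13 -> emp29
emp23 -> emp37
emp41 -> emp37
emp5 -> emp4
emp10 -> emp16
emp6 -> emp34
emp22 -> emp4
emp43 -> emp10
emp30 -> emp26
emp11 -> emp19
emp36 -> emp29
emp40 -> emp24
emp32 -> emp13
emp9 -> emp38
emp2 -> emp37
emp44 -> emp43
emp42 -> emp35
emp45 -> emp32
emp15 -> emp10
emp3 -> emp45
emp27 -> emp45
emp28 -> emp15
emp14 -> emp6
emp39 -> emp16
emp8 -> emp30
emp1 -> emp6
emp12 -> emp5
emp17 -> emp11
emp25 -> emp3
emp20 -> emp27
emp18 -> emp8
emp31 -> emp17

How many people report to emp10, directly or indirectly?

emp10 directly manages emp43, emp15. Under emp43: emp44 (1). Under emp15: emp28 (1). So emp10's organization is 2 direct reports plus everyone under them: 2 + 2 = 4.

4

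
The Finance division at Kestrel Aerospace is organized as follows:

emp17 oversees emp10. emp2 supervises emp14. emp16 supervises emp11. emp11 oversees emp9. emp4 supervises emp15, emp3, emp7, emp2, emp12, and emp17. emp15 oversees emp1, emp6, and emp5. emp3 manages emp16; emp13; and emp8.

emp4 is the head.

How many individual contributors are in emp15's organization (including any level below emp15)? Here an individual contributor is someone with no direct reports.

3

The people in emp15's organization with no one reporting to them are emp5, emp1, emp6. That is 3.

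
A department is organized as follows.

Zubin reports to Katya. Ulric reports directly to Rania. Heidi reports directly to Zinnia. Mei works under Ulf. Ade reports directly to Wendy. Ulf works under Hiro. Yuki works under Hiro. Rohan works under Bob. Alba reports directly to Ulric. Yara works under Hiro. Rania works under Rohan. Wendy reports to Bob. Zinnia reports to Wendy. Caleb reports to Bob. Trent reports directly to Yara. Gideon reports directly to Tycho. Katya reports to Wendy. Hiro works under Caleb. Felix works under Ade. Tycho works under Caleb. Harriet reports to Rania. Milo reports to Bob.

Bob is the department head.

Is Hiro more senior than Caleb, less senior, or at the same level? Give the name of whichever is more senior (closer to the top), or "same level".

Hiro is 2 levels below Bob; Caleb is 1. Caleb is higher.

Caleb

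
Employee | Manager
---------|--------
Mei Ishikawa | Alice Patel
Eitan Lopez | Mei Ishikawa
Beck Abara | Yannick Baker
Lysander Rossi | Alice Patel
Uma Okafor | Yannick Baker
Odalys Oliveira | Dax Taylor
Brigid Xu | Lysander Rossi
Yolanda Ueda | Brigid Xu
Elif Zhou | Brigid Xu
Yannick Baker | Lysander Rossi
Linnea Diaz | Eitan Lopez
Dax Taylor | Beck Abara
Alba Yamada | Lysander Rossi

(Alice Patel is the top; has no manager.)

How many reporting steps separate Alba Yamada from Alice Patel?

Chain from Alba Yamada up to Alice Patel: Alba Yamada → Lysander Rossi → Alice Patel. That is 2 steps up, so Alba Yamada is 2 levels below Alice Patel.

2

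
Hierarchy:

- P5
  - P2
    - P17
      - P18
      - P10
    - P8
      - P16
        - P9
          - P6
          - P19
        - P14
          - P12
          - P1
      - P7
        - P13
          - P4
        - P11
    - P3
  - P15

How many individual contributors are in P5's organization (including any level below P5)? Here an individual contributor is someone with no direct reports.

The people in P5's organization with no one reporting to them are P15, P3, P11, P4, P1, P12, P19, P6, P10, P18. That is 10.

10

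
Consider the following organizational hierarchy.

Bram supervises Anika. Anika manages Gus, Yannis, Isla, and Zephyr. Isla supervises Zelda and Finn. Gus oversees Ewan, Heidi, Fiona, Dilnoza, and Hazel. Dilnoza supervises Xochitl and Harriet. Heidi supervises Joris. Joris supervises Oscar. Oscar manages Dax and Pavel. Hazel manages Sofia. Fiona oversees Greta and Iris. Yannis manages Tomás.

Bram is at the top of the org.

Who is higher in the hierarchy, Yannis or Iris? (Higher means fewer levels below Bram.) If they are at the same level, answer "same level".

Yannis is 2 levels below Bram; Iris is 4. Yannis is higher.

Yannis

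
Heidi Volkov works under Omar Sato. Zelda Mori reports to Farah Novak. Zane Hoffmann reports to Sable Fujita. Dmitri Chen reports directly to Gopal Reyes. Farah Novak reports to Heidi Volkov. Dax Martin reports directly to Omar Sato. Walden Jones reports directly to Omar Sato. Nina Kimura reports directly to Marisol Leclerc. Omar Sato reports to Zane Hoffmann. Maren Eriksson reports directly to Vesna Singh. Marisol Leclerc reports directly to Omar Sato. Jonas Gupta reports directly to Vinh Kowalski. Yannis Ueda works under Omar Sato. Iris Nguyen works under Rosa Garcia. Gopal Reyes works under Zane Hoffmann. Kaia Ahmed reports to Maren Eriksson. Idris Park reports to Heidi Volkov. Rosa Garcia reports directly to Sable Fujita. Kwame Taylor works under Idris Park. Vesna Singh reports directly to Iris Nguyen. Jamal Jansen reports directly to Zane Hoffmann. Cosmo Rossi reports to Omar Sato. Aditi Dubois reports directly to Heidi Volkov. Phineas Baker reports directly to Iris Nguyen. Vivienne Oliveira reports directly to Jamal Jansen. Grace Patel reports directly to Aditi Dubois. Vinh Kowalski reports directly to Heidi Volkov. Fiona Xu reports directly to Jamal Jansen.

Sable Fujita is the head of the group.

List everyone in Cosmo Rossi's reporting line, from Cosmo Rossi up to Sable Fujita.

Cosmo Rossi reports to Omar Sato. Omar Sato reports to Zane Hoffmann. Zane Hoffmann reports to Sable Fujita. Sable Fujita is at the top.

Cosmo Rossi -> Omar Sato -> Zane Hoffmann -> Sable Fujita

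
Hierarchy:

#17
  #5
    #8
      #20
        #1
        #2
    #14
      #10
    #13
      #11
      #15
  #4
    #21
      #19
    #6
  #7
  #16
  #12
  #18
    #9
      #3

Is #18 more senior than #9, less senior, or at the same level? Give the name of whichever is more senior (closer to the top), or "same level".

#18

#18 is 1 level below #17; #9 is 2. #18 is higher.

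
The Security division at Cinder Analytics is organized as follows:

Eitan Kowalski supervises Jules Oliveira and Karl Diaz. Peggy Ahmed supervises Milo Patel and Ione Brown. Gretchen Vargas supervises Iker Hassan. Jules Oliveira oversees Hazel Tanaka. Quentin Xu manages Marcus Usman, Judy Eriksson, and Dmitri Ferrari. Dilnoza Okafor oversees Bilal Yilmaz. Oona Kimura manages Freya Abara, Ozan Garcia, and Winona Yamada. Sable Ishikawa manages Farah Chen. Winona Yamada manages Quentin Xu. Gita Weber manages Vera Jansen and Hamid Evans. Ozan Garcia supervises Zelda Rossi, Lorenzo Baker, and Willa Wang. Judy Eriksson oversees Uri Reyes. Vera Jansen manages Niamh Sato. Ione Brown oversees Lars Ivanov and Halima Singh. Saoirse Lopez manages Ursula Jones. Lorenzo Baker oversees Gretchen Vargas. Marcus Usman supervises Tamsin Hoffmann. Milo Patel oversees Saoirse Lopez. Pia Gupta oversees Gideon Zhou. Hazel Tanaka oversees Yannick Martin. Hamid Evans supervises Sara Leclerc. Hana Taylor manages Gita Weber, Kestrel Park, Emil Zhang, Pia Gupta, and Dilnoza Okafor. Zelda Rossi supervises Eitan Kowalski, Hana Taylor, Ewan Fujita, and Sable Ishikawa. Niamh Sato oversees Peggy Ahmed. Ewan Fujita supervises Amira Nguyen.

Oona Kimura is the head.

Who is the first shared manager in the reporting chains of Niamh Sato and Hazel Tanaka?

Zelda Rossi

Niamh Sato's chain of managers is Vera Jansen, Gita Weber, Hana Taylor, Zelda Rossi, Ozan Garcia, Oona Kimura. Hazel Tanaka's chain of managers is Jules Oliveira, Eitan Kowalski, Zelda Rossi, Ozan Garcia, Oona Kimura. The first manager that appears in both chains is Zelda Rossi.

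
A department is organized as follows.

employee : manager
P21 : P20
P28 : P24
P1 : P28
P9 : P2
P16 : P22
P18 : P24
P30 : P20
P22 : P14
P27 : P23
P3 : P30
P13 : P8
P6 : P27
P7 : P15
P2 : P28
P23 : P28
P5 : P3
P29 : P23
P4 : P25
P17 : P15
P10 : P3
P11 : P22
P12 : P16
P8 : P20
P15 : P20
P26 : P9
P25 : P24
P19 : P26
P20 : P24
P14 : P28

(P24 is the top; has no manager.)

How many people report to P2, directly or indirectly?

3

P2 directly manages P9. Under P9: P26, P19 (2). That's 3 in total.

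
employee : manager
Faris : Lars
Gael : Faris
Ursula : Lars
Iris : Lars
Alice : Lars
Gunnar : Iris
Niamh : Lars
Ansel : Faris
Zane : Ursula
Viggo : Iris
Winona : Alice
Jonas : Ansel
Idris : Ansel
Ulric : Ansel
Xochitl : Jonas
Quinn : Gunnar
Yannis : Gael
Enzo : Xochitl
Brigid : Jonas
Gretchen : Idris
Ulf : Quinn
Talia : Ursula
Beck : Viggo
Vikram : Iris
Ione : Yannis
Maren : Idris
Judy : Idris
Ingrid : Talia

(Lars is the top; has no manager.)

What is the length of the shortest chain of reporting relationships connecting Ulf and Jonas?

7

Ulf is 4 levels below Lars, and Jonas is 3 levels below Lars (their lowest common manager). The shortest path runs up from Ulf to Lars and back down to Jonas: 4 + 3 = 7 links.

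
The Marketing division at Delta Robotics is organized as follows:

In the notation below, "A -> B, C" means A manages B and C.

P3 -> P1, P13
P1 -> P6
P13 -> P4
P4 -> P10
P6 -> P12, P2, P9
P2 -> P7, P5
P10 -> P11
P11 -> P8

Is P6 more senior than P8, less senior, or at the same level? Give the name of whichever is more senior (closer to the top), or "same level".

P6 is 2 levels below P3; P8 is 5. P6 is higher.

P6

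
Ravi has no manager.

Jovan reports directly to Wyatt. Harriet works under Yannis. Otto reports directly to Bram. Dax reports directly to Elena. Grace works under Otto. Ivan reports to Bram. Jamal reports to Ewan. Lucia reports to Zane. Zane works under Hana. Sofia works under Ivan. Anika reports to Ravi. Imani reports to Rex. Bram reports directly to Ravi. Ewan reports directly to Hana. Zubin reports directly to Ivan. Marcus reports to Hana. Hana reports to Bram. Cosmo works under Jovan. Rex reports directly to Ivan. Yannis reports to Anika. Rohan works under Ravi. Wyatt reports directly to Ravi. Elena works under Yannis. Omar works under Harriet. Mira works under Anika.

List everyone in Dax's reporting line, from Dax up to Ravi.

Dax -> Elena -> Yannis -> Anika -> Ravi

Dax reports to Elena. Elena reports to Yannis. Yannis reports to Anika. Anika reports to Ravi. Ravi is at the top.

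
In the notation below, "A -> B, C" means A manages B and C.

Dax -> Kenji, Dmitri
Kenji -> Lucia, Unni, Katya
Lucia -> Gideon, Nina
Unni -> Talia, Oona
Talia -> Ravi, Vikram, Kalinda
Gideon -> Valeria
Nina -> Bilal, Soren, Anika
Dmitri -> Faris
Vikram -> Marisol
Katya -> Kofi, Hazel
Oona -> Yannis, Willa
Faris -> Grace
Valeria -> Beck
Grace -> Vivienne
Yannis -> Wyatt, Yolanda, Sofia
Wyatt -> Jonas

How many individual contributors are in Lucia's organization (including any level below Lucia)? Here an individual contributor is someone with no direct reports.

The people in Lucia's organization with no one reporting to them are Anika, Soren, Bilal, Beck. That is 4.

4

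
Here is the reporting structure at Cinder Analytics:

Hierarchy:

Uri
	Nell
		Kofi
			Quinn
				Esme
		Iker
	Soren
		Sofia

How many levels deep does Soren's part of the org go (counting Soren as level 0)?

1

The longest chain under Soren runs Soren → Sofia, which is 1 level below Soren.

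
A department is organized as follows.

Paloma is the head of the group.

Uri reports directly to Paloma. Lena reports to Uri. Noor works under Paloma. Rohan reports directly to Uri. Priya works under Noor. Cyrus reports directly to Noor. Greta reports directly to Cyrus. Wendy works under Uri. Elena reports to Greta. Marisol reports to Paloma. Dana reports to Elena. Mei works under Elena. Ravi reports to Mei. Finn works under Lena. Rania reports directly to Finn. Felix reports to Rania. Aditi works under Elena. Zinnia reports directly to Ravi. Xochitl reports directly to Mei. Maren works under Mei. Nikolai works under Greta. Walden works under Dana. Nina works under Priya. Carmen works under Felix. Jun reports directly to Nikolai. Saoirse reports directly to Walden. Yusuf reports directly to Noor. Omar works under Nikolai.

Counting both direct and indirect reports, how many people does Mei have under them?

Mei directly manages Ravi, Xochitl, Maren. Under Ravi: Zinnia (1). Xochitl has no reports. Maren has no reports. So Mei's organization is 3 direct reports plus everyone under them: 2 + 1 + 1 = 4.

4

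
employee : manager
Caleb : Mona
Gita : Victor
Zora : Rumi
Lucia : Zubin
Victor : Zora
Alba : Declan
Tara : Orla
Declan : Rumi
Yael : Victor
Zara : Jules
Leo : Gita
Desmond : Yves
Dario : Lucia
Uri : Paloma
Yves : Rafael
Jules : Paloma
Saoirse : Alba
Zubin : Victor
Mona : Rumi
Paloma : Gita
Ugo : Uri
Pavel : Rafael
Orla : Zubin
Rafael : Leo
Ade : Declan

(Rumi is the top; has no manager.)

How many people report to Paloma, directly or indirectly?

4

Paloma directly manages Jules, Uri. Under Jules: Zara (1). Under Uri: Ugo (1). So Paloma's organization is 2 direct reports plus everyone under them: 2 + 2 = 4.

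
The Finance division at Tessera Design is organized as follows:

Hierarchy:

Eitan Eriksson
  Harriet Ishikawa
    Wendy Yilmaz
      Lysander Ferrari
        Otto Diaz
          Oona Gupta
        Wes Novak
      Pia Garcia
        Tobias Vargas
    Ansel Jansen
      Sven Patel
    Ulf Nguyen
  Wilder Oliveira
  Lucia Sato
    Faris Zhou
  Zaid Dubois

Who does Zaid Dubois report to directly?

Eitan Eriksson

Zaid Dubois reports directly to Eitan Eriksson.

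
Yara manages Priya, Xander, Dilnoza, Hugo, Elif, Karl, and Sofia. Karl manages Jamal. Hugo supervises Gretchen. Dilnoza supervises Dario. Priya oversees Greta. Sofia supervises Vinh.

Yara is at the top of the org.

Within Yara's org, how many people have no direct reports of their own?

The people in Yara's organization with no one reporting to them are Elif, Vinh, Greta, Dario, Gretchen, Xander, Jamal. That is 7.

7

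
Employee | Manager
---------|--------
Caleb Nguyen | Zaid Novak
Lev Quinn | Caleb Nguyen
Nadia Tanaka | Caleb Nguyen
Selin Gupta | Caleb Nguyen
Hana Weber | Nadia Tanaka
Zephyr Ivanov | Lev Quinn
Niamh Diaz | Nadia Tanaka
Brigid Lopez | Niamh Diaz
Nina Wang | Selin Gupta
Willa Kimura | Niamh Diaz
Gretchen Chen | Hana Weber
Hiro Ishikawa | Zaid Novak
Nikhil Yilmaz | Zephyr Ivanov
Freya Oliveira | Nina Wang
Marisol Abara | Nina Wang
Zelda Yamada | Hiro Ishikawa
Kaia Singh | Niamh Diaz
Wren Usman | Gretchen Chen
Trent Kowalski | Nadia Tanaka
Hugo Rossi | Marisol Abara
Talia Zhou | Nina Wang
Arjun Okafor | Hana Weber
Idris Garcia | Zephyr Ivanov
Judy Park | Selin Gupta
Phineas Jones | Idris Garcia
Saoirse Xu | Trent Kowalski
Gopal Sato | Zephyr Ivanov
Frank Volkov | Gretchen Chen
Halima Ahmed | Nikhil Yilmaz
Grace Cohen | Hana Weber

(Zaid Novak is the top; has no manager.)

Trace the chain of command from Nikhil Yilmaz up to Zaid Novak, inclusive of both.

Nikhil Yilmaz -> Zephyr Ivanov -> Lev Quinn -> Caleb Nguyen -> Zaid Novak

Nikhil Yilmaz reports to Zephyr Ivanov. Zephyr Ivanov reports to Lev Quinn. Lev Quinn reports to Caleb Nguyen. Caleb Nguyen reports to Zaid Novak. Zaid Novak is at the top.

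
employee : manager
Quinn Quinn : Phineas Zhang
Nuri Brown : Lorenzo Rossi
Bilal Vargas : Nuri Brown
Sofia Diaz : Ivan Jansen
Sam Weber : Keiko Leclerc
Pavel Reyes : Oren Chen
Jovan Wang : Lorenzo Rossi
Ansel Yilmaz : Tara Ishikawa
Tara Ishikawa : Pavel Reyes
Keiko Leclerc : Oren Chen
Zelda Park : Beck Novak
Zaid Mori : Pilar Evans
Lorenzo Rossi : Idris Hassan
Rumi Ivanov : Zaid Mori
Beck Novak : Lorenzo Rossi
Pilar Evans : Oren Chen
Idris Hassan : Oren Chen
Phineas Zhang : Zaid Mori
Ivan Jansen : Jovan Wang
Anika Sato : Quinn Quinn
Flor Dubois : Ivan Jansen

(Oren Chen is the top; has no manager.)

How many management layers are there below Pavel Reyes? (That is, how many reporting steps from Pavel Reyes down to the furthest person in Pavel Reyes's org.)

2

The longest chain under Pavel Reyes runs Pavel Reyes → Tara Ishikawa → Ansel Yilmaz, which is 2 levels below Pavel Reyes.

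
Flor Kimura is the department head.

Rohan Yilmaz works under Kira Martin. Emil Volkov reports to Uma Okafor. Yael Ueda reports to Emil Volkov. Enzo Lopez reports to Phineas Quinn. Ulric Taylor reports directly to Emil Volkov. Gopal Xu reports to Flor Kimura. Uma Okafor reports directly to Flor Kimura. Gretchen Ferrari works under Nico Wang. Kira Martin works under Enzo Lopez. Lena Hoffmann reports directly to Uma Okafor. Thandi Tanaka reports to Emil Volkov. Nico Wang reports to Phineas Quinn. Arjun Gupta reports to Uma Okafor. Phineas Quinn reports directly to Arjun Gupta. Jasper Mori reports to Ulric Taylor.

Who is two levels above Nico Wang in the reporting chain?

Nico Wang reports to Phineas Quinn, and Phineas Quinn reports to Arjun Gupta. So Nico Wang's skip-level manager is Arjun Gupta.

Arjun Gupta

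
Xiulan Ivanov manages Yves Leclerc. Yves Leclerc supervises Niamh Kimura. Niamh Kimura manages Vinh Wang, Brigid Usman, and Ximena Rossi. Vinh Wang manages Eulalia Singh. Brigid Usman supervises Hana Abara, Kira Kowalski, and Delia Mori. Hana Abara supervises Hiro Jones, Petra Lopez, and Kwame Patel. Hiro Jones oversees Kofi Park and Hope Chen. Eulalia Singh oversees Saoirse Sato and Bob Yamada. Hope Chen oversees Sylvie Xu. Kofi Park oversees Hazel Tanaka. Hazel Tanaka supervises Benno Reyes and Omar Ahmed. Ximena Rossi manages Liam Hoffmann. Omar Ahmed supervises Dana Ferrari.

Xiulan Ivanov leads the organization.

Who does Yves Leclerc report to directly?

Yves Leclerc reports directly to Xiulan Ivanov.

Xiulan Ivanov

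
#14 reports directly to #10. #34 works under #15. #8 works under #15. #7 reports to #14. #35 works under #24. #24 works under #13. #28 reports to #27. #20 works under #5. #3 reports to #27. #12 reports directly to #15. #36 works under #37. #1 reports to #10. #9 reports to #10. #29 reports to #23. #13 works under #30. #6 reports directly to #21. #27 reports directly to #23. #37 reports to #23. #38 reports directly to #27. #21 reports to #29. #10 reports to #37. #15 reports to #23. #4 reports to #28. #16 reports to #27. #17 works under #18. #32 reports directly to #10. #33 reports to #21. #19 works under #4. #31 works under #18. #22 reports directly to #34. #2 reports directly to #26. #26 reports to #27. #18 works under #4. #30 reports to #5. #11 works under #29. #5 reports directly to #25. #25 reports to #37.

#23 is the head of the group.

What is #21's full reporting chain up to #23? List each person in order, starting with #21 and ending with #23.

#21 -> #29 -> #23

#21 reports to #29. #29 reports to #23. #23 is at the top.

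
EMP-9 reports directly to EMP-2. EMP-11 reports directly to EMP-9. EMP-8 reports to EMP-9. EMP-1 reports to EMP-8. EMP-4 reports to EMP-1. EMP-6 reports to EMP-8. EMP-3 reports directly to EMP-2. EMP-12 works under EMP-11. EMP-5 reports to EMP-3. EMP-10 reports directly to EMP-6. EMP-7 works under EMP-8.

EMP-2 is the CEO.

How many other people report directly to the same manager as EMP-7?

2

EMP-7 reports to EMP-8. EMP-8's other direct reports are EMP-1, EMP-6 — 2 peers.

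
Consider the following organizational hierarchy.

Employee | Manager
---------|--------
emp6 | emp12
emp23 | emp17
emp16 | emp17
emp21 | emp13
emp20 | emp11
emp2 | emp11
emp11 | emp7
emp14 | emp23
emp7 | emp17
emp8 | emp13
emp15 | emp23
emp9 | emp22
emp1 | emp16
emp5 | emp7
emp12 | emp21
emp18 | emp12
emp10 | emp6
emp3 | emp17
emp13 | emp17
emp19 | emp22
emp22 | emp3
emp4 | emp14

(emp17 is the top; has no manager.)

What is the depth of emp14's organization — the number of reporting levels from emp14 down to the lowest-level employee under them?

The longest chain under emp14 runs emp14 → emp4, which is 1 level below emp14.

1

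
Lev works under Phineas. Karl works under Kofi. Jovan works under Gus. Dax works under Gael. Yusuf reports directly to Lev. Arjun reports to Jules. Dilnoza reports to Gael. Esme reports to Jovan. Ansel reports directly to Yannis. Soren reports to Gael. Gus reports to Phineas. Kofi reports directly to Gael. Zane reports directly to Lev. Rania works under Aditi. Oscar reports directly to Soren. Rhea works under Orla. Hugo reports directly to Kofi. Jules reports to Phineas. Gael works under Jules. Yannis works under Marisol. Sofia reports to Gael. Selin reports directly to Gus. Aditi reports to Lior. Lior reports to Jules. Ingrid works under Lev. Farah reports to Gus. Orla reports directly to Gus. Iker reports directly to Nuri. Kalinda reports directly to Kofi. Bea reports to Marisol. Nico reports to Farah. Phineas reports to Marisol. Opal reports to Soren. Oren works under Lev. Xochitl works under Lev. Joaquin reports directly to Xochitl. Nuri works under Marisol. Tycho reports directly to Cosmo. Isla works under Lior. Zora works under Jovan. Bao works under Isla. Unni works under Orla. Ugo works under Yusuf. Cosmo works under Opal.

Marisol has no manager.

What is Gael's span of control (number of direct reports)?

Gael directly manages Soren, Dilnoza, Kofi, Sofia, Dax. That is 5 direct reports.

5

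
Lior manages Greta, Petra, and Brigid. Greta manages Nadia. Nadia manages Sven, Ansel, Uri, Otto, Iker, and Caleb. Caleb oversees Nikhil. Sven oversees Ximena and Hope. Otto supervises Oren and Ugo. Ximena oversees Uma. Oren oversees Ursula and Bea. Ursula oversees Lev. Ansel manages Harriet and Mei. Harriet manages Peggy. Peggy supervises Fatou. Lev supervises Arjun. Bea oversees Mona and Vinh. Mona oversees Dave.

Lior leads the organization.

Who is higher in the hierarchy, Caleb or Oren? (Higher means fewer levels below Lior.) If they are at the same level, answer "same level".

Caleb is 3 levels below Lior; Oren is 4. Caleb is higher.

Caleb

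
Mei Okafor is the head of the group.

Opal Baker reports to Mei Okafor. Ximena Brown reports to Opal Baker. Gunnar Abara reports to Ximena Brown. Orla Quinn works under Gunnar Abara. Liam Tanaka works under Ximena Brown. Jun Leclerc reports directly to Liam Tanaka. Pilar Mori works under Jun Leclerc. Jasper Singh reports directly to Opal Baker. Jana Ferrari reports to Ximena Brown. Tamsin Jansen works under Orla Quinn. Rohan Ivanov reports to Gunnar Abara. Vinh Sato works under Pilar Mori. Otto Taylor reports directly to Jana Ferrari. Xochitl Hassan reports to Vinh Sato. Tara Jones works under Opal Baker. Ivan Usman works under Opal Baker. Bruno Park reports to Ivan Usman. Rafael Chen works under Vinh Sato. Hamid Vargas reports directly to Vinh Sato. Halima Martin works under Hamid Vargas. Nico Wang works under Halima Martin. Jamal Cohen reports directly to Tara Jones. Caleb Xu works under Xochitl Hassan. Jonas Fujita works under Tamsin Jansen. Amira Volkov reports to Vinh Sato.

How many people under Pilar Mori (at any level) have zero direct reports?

4

The people in Pilar Mori's organization with no one reporting to them are Amira Volkov, Nico Wang, Rafael Chen, Caleb Xu. That is 4.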